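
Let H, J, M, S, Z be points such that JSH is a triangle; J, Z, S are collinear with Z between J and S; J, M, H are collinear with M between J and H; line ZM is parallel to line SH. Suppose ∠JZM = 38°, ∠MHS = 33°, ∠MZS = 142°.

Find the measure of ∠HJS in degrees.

1. ∠HSJ = 38°  [ZM∥SH, corresponding at Z]
2. ∠JHS = 33°  [M on ray HJ]
3. ∠HJS = 109°  [△JSH]

∠HJS = 109°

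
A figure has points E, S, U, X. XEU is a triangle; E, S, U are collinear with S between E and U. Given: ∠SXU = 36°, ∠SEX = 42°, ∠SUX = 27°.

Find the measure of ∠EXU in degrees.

1. ∠UEX = 42°  [S on ray EU]
2. ∠EUX = 27°  [S on ray UE]
3. ∠EXU = 111°  [△XEU]

∠EXU = 111°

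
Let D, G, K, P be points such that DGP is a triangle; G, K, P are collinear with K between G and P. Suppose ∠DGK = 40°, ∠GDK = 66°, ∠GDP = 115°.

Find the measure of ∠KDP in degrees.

∠KDP = 49°

1. ∠DKG = 74°  [△DGK]
2. ∠DGP = 40°  [K on ray GP]
3. ∠DPG = 25°  [△DGP]
4. ∠DKP = 106°  [linear pair at K on GP]
5. ∠DPK = 25°  [K on ray PG]
6. ∠KDP = 49°  [△DKP]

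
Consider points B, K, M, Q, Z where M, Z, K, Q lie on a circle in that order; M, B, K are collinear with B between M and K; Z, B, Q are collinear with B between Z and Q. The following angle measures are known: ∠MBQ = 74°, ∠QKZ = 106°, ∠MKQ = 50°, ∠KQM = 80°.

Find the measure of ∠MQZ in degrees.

1. ∠QMZ = 74°  [cyclic MZKQ, opposite ∠M+∠K]
2. ∠MZQ = 50°  [same arc MQ]
3. ∠MQZ = 56°  [△MZQ]

∠MQZ = 56°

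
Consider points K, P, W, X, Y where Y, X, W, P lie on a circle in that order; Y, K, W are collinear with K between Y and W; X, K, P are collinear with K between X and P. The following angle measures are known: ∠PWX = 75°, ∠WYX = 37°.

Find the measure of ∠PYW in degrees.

1. ∠WPX = 37°  [same arc XW]
2. ∠PXW = 68°  [△XWP]
3. ∠PYW = 68°  [same arc WP]

∠PYW = 68°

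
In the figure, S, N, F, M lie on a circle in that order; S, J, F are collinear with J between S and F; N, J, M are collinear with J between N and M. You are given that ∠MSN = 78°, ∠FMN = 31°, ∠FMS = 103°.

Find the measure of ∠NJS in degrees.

1. ∠MFN = 102°  [cyclic SNFM, opposite ∠S+∠F]
2. ∠FSN = 31°  [same arc NF]
3. ∠FNM = 47°  [△NFM]
4. ∠FNS = 77°  [cyclic SNFM, opposite ∠N+∠M]
5. ∠NFS = 72°  [△SNF]
6. ∠FJN = 61°  [△NJF]
7. ∠NJS = 119°  [linear pair at J on SF]

∠NJS = 119°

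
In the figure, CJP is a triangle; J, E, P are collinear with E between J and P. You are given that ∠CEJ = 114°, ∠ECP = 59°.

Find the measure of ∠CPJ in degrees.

∠CPJ = 55°

1. ∠CEP = 66°  [linear pair at E on JP]
2. ∠CPE = 55°  [△CEP]
3. ∠CPJ = 55°  [E on ray PJ]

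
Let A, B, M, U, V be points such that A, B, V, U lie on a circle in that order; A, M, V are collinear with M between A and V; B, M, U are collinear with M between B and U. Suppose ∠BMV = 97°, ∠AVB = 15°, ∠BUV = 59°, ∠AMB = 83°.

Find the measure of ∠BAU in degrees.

1. ∠AUB = 15°  [same arc AB]
2. ∠BAV = 59°  [same arc BV]
3. ∠ABU = 38°  [△AMB]
4. ∠BAU = 127°  [△ABU]

∠BAU = 127°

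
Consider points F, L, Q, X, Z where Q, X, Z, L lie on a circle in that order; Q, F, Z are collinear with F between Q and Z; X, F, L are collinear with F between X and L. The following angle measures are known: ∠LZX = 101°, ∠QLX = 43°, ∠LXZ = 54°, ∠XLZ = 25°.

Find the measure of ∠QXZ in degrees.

∠QXZ = 112°

1. ∠QZX = 43°  [same arc QX]
2. ∠XQZ = 25°  [same arc XZ]
3. ∠QXZ = 112°  [△QXZ]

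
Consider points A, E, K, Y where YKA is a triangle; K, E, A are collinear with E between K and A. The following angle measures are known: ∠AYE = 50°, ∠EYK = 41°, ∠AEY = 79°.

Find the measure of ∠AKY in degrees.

∠AKY = 38°

1. ∠KEY = 101°  [linear pair at E on KA]
2. ∠EKY = 38°  [△YKE]
3. ∠AKY = 38°  [E on ray KA]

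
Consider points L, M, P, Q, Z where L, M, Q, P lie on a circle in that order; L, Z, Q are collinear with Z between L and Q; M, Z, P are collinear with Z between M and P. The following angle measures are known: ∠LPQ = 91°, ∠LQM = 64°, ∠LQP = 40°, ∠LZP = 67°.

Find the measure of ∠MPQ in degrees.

1. ∠LMQ = 89°  [cyclic LMQP, opposite ∠M+∠P]
2. ∠MLQ = 27°  [△LMQ]
3. ∠MPQ = 27°  [same arc MQ]

∠MPQ = 27°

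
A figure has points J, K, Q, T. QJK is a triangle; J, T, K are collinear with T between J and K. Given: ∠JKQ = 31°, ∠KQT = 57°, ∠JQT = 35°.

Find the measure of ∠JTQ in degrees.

∠JTQ = 88°

1. ∠QKT = 31°  [T on ray KJ]
2. ∠KTQ = 92°  [△QTK]
3. ∠JTQ = 88°  [linear pair at T on JK]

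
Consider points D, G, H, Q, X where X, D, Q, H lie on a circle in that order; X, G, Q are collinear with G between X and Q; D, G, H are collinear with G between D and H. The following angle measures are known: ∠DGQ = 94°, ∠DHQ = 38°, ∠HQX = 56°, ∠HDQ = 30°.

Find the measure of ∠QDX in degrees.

∠QDX = 86°

1. ∠DQX = 56°  [△DGQ]
2. ∠DXQ = 38°  [same arc DQ]
3. ∠QDX = 86°  [△XDQ]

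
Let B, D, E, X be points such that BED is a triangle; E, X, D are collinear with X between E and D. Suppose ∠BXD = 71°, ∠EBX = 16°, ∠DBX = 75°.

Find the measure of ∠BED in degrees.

1. ∠BXE = 109°  [linear pair at X on ED]
2. ∠BEX = 55°  [△BEX]
3. ∠BED = 55°  [X on ray ED]

∠BED = 55°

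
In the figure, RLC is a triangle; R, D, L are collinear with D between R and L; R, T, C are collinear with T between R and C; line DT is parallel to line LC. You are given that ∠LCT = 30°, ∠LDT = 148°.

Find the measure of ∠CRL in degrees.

1. ∠LCR = 30°  [T on ray CR]
2. ∠RDT = 32°  [linear pair at D on RL]
3. ∠DTR = 30°  [DT∥LC, corresponding at T]
4. ∠DRT = 118°  [△RDT]
5. ∠CRL = 118°  [D on RL, T on RC]

∠CRL = 118°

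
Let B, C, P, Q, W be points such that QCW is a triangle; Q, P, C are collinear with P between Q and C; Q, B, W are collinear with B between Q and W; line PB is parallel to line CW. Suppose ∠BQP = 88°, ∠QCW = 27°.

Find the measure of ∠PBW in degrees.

1. ∠CQW = 88°  [P on QC, B on QW]
2. ∠CWQ = 65°  [△QCW]
3. ∠PBQ = 65°  [PB∥CW, corresponding at B]
4. ∠PBW = 115°  [linear pair at B on QW]

∠PBW = 115°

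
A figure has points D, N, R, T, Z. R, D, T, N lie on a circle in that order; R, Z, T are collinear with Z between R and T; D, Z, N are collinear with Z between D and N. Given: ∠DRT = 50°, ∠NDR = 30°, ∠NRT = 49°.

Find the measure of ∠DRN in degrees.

∠DRN = 99°

1. ∠DNT = 50°  [same arc DT]
2. ∠NDT = 49°  [same arc TN]
3. ∠DTN = 81°  [△DTN]
4. ∠DRN = 99°  [cyclic RDTN, opposite ∠R+∠T]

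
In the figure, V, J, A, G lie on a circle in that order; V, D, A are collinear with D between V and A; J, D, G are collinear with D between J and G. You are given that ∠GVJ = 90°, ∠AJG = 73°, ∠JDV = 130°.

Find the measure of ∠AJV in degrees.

1. ∠GAJ = 90°  [cyclic VJAG, opposite ∠V+∠A]
2. ∠AGJ = 17°  [△JAG]
3. ∠ADJ = 50°  [linear pair at D on VA]
4. ∠AVJ = 17°  [same arc JA]
5. ∠JAV = 57°  [△JDA]
6. ∠AJV = 106°  [△VJA]

∠AJV = 106°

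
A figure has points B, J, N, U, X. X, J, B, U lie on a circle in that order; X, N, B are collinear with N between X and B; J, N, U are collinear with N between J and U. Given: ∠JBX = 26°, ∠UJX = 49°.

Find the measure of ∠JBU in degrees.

∠JBU = 75°

1. ∠JUX = 26°  [same arc XJ]
2. ∠JXU = 105°  [△XJU]
3. ∠JBU = 75°  [cyclic XJBU, opposite ∠X+∠B]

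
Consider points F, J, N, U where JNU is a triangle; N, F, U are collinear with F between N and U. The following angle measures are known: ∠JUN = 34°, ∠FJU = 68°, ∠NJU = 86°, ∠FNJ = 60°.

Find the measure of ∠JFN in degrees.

∠JFN = 102°

1. ∠FUJ = 34°  [F on ray UN]
2. ∠JFU = 78°  [△JFU]
3. ∠JFN = 102°  [linear pair at F on NU]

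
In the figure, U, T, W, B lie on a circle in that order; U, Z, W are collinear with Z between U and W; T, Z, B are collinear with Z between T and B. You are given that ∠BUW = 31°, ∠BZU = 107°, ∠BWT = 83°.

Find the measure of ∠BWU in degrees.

1. ∠BTW = 31°  [same arc WB]
2. ∠BZW = 73°  [linear pair at Z on UW]
3. ∠TBW = 66°  [△TWB]
4. ∠BWU = 41°  [△WZB]

∠BWU = 41°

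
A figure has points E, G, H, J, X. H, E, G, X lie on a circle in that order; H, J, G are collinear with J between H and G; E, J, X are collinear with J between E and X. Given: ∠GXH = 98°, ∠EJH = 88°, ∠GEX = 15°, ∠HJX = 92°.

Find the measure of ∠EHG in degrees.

∠EHG = 25°

1. ∠GEH = 82°  [cyclic HEGX, opposite ∠E+∠X]
2. ∠EJG = 92°  [linear pair at J on HG]
3. ∠EGH = 73°  [△EJG]
4. ∠EHG = 25°  [△HEG]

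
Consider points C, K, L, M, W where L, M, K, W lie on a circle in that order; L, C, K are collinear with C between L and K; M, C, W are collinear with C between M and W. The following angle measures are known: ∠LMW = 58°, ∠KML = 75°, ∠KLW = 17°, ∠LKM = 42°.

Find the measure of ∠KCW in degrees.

∠KCW = 59°

1. ∠LKW = 58°  [same arc LW]
2. ∠KLM = 63°  [△LMK]
3. ∠KWM = 63°  [same arc MK]
4. ∠KCW = 59°  [△KCW]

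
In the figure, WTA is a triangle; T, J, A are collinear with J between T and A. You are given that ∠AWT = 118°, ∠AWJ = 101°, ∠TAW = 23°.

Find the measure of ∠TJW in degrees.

1. ∠JAW = 23°  [J on ray AT]
2. ∠AJW = 56°  [△WJA]
3. ∠TJW = 124°  [linear pair at J on TA]

∠TJW = 124°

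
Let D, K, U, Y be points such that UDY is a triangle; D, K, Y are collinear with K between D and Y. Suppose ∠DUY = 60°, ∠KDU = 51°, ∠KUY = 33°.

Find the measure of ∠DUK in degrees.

∠DUK = 27°

1. ∠UDY = 51°  [K on ray DY]
2. ∠DYU = 69°  [△UDY]
3. ∠KYU = 69°  [K on ray YD]
4. ∠UKY = 78°  [△UKY]
5. ∠DKU = 102°  [linear pair at K on DY]
6. ∠DUK = 27°  [△UDK]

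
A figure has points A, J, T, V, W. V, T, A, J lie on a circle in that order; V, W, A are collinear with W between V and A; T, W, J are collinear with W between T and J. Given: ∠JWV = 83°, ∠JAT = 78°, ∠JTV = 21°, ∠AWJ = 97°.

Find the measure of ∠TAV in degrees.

1. ∠JVT = 102°  [cyclic VTAJ, opposite ∠V+∠A]
2. ∠TJV = 57°  [△VTJ]
3. ∠TAV = 57°  [same arc VT]

∠TAV = 57°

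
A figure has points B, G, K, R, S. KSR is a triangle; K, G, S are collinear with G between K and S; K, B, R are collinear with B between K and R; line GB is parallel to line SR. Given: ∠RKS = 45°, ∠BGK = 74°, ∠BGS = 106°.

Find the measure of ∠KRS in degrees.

∠KRS = 61°

1. ∠BKG = 45°  [G on KS, B on KR]
2. ∠GBK = 61°  [△KGB]
3. ∠KRS = 61°  [GB∥SR, corresponding at B]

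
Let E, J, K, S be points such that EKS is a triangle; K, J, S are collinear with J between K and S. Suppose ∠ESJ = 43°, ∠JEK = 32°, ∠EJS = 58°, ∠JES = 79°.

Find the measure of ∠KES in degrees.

∠KES = 111°

1. ∠ESK = 43°  [J on ray SK]
2. ∠EJK = 122°  [linear pair at J on KS]
3. ∠EKJ = 26°  [△EKJ]
4. ∠EKS = 26°  [J on ray KS]
5. ∠KES = 111°  [△EKS]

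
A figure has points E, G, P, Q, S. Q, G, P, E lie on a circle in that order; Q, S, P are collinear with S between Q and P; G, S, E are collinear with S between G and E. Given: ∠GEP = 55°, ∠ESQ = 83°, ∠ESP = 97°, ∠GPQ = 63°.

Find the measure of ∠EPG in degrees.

∠EPG = 91°

1. ∠GSP = 83°  [vertical angles at S]
2. ∠EGP = 34°  [△GSP]
3. ∠EPG = 91°  [△GPE]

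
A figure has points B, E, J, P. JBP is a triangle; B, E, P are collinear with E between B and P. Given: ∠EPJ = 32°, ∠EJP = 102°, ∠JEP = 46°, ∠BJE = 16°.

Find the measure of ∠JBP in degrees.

∠JBP = 30°

1. ∠BEJ = 134°  [linear pair at E on BP]
2. ∠EBJ = 30°  [△JBE]
3. ∠JBP = 30°  [E on ray BP]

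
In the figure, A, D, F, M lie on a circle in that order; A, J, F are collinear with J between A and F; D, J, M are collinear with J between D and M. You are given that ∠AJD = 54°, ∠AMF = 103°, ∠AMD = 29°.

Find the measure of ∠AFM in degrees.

1. ∠FJM = 54°  [vertical angles at J]
2. ∠AJM = 126°  [linear pair at J on AF]
3. ∠FAM = 25°  [△AJM]
4. ∠AFM = 52°  [△AFM]

∠AFM = 52°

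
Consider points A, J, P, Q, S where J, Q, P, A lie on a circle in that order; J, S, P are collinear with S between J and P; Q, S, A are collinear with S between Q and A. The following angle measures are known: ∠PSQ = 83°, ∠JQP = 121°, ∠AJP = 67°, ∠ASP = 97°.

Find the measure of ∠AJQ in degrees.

1. ∠ASJ = 83°  [vertical angles at S]
2. ∠JAP = 59°  [cyclic JQPA, opposite ∠Q+∠A]
3. ∠APJ = 54°  [△JPA]
4. ∠JAQ = 30°  [△JSA]
5. ∠AQJ = 54°  [same arc JA]
6. ∠AJQ = 96°  [△JQA]

∠AJQ = 96°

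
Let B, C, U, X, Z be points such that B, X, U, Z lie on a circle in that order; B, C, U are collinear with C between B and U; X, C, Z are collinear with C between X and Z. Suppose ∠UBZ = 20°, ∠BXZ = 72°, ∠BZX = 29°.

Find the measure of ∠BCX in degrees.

∠BCX = 49°

1. ∠UXZ = 20°  [same arc UZ]
2. ∠BUX = 29°  [same arc BX]
3. ∠UCX = 131°  [△XCU]
4. ∠BCX = 49°  [linear pair at C on BU]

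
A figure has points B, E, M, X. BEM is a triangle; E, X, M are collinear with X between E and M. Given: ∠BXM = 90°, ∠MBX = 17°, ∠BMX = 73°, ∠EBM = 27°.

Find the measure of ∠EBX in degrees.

1. ∠BXE = 90°  [linear pair at X on EM]
2. ∠BME = 73°  [X on ray ME]
3. ∠BEM = 80°  [△BEM]
4. ∠BEX = 80°  [X on ray EM]
5. ∠EBX = 10°  [△BEX]

∠EBX = 10°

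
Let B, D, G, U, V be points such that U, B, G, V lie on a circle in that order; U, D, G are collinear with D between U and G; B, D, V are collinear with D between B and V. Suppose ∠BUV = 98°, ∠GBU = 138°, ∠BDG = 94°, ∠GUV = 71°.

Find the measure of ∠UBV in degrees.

1. ∠GVU = 42°  [cyclic UBGV, opposite ∠B+∠V]
2. ∠UGV = 67°  [△UGV]
3. ∠UBV = 67°  [same arc UV]

∠UBV = 67°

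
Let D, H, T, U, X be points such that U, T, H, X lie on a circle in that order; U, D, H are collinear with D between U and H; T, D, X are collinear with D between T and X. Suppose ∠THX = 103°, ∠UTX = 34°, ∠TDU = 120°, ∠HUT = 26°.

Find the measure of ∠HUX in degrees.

∠HUX = 51°

1. ∠TUX = 77°  [cyclic UTHX, opposite ∠U+∠H]
2. ∠TXU = 69°  [△UTX]
3. ∠HDX = 120°  [vertical angles at D]
4. ∠UDX = 60°  [linear pair at D on UH]
5. ∠HUX = 51°  [△UDX]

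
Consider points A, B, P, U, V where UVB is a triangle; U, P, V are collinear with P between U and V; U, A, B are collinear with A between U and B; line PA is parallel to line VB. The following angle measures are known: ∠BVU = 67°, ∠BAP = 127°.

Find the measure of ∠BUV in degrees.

∠BUV = 60°

1. ∠APU = 67°  [PA∥VB, corresponding at P]
2. ∠PAU = 53°  [linear pair at A on UB]
3. ∠AUP = 60°  [△UPA]
4. ∠BUV = 60°  [P on UV, A on UB]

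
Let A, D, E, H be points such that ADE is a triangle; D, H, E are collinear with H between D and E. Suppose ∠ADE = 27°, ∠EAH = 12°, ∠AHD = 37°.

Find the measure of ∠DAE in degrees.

1. ∠AHE = 143°  [linear pair at H on DE]
2. ∠AEH = 25°  [△AHE]
3. ∠AED = 25°  [H on ray ED]
4. ∠DAE = 128°  [△ADE]

∠DAE = 128°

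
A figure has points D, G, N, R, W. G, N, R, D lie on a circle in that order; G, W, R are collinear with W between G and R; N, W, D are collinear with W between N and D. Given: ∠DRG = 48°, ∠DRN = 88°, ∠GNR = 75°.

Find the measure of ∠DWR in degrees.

1. ∠DNG = 48°  [same arc GD]
2. ∠DGN = 92°  [cyclic GNRD, opposite ∠G+∠R]
3. ∠GDR = 105°  [cyclic GNRD, opposite ∠N+∠D]
4. ∠GDN = 40°  [△GND]
5. ∠DGR = 27°  [△GRD]
6. ∠DWG = 113°  [△GWD]
7. ∠DWR = 67°  [linear pair at W on GR]

∠DWR = 67°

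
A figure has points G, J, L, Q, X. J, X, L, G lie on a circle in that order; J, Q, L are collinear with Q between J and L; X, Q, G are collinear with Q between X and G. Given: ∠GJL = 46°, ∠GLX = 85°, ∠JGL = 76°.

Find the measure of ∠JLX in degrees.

1. ∠GXL = 46°  [same arc LG]
2. ∠LGX = 49°  [△XLG]
3. ∠JXL = 104°  [cyclic JXLG, opposite ∠X+∠G]
4. ∠LJX = 49°  [same arc XL]
5. ∠JLX = 27°  [△JXL]

∠JLX = 27°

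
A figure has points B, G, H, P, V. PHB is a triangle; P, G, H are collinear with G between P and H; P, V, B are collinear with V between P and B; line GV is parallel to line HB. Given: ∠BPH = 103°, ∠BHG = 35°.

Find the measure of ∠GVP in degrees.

∠GVP = 42°

1. ∠BHP = 35°  [G on ray HP]
2. ∠HBP = 42°  [△PHB]
3. ∠GVP = 42°  [GV∥HB, corresponding at V]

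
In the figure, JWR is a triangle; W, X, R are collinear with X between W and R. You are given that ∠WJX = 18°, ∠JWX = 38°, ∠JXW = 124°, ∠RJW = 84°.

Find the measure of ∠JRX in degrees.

∠JRX = 58°

1. ∠JWR = 38°  [X on ray WR]
2. ∠JRW = 58°  [△JWR]
3. ∠JRX = 58°  [X on ray RW]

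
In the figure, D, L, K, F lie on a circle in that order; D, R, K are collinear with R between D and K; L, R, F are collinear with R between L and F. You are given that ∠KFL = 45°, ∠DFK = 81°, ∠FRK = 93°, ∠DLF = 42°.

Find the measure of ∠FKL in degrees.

1. ∠DKF = 42°  [△KRF]
2. ∠FDK = 57°  [△DKF]
3. ∠FLK = 57°  [same arc KF]
4. ∠FKL = 78°  [△LKF]

∠FKL = 78°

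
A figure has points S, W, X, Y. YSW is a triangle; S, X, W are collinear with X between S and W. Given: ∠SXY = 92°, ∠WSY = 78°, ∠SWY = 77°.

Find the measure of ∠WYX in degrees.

∠WYX = 15°

1. ∠WXY = 88°  [linear pair at X on SW]
2. ∠XWY = 77°  [X on ray WS]
3. ∠WYX = 15°  [△YXW]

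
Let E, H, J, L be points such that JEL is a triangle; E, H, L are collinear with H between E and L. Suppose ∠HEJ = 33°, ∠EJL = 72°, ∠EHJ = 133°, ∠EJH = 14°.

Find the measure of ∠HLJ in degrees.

∠HLJ = 75°

1. ∠JEL = 33°  [H on ray EL]
2. ∠ELJ = 75°  [△JEL]
3. ∠HLJ = 75°  [H on ray LE]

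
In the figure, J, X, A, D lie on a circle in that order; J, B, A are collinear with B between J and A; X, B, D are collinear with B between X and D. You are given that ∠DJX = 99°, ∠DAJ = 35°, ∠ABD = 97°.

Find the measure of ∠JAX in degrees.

∠JAX = 46°

1. ∠DAX = 81°  [cyclic JXAD, opposite ∠J+∠A]
2. ∠ADX = 48°  [△ABD]
3. ∠JBX = 97°  [vertical angles at B]
4. ∠AXD = 51°  [△XAD]
5. ∠ABX = 83°  [linear pair at B on JA]
6. ∠JAX = 46°  [△XBA]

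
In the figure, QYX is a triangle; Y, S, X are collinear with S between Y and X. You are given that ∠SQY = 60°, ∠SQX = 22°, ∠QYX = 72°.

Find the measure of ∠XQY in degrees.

1. ∠QYS = 72°  [S on ray YX]
2. ∠QSY = 48°  [△QYS]
3. ∠QSX = 132°  [linear pair at S on YX]
4. ∠QXS = 26°  [△QSX]
5. ∠QXY = 26°  [S on ray XY]
6. ∠XQY = 82°  [△QYX]

∠XQY = 82°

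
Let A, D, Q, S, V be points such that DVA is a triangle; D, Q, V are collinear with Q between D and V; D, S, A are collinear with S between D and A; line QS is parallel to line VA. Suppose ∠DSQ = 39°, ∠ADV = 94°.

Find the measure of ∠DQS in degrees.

1. ∠DAV = 39°  [QS∥VA, corresponding at S]
2. ∠AVD = 47°  [△DVA]
3. ∠DQS = 47°  [QS∥VA, corresponding at Q]

∠DQS = 47°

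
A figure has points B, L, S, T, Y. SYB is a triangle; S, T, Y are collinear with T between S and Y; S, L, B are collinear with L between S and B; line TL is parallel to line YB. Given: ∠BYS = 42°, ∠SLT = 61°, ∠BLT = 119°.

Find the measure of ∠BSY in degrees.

1. ∠LTS = 42°  [TL∥YB, corresponding at T]
2. ∠LST = 77°  [△STL]
3. ∠BSY = 77°  [T on SY, L on SB]

∠BSY = 77°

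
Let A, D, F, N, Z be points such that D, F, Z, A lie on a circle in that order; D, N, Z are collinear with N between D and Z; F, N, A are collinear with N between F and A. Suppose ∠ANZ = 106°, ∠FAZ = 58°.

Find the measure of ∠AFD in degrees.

1. ∠DNF = 106°  [vertical angles at N]
2. ∠FDZ = 58°  [same arc FZ]
3. ∠AFD = 16°  [△DNF]

∠AFD = 16°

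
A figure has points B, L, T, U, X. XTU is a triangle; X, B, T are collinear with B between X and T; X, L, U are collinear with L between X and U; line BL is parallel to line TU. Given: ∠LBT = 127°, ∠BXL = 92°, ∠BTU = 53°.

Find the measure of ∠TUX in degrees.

1. ∠LBX = 53°  [linear pair at B on XT]
2. ∠BLX = 35°  [△XBL]
3. ∠TUX = 35°  [BL∥TU, corresponding at L]

∠TUX = 35°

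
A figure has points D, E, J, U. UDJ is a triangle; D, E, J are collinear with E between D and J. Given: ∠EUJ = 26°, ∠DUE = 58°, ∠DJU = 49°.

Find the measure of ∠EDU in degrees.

1. ∠EJU = 49°  [E on ray JD]
2. ∠JEU = 105°  [△UEJ]
3. ∠DEU = 75°  [linear pair at E on DJ]
4. ∠EDU = 47°  [△UDE]

∠EDU = 47°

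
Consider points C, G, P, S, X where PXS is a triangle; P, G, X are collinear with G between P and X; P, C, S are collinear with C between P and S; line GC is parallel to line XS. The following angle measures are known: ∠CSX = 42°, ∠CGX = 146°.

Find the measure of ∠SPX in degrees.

∠SPX = 104°

1. ∠PSX = 42°  [C on ray SP]
2. ∠CGP = 34°  [linear pair at G on PX]
3. ∠GCP = 42°  [GC∥XS, corresponding at C]
4. ∠CPG = 104°  [△PGC]
5. ∠SPX = 104°  [G on PX, C on PS]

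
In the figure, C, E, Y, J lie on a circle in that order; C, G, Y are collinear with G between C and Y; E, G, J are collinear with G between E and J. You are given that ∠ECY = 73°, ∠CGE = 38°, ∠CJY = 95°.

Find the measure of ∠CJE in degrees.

∠CJE = 22°

1. ∠EJY = 73°  [same arc EY]
2. ∠JGY = 38°  [vertical angles at G]
3. ∠CYJ = 69°  [△YGJ]
4. ∠CGJ = 142°  [linear pair at G on CY]
5. ∠JCY = 16°  [△CYJ]
6. ∠CJE = 22°  [△CGJ]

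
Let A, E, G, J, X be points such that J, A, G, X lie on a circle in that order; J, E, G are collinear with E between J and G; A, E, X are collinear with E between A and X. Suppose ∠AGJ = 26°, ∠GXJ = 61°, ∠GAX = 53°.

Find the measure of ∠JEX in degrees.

∠JEX = 101°

1. ∠AXJ = 26°  [same arc JA]
2. ∠GJX = 53°  [same arc GX]
3. ∠JEX = 101°  [△JEX]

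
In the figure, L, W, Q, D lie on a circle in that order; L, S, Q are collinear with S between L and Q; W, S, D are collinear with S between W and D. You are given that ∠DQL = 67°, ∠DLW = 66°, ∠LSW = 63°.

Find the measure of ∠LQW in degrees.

1. ∠DWL = 67°  [same arc LD]
2. ∠LDW = 47°  [△LWD]
3. ∠LQW = 47°  [same arc LW]

∠LQW = 47°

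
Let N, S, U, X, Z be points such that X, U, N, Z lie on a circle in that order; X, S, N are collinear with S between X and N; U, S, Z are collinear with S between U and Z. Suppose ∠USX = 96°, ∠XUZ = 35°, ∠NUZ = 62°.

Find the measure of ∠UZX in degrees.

1. ∠NSZ = 96°  [vertical angles at S]
2. ∠NXZ = 62°  [same arc NZ]
3. ∠XSZ = 84°  [linear pair at S on XN]
4. ∠UZX = 34°  [△XSZ]

∠UZX = 34°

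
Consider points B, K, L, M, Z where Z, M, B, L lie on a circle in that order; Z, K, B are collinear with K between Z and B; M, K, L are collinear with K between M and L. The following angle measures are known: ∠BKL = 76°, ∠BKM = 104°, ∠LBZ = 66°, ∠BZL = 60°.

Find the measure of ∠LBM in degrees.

1. ∠BLM = 38°  [△BKL]
2. ∠BML = 60°  [same arc BL]
3. ∠LBM = 82°  [△MBL]

∠LBM = 82°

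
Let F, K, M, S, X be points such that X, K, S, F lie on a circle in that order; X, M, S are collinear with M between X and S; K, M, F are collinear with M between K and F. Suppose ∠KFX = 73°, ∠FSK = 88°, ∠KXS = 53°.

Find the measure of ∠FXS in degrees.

1. ∠KFS = 53°  [same arc KS]
2. ∠FKS = 39°  [△KSF]
3. ∠FXS = 39°  [same arc SF]

∠FXS = 39°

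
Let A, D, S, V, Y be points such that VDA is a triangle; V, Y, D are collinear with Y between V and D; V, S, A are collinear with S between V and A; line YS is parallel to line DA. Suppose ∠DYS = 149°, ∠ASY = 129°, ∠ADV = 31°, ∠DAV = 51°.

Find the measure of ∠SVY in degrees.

∠SVY = 98°

1. ∠SYV = 31°  [linear pair at Y on VD]
2. ∠VSY = 51°  [linear pair at S on VA]
3. ∠SVY = 98°  [△VYS]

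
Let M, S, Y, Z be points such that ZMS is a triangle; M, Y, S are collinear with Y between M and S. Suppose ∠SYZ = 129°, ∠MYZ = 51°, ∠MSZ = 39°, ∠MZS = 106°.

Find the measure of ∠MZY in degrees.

∠MZY = 94°

1. ∠SMZ = 35°  [△ZMS]
2. ∠YMZ = 35°  [Y on ray MS]
3. ∠MZY = 94°  [△ZMY]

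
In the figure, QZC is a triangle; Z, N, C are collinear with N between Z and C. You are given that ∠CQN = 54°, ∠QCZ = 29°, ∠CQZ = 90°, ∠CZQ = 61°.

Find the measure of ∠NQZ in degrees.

∠NQZ = 36°

1. ∠NCQ = 29°  [N on ray CZ]
2. ∠NZQ = 61°  [N on ray ZC]
3. ∠CNQ = 97°  [△QNC]
4. ∠QNZ = 83°  [linear pair at N on ZC]
5. ∠NQZ = 36°  [△QZN]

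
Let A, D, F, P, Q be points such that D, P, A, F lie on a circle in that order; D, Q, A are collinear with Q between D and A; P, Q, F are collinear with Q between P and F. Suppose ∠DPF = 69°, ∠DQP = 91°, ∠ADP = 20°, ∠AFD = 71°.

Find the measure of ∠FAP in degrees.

1. ∠DAF = 69°  [same arc DF]
2. ∠AFP = 20°  [same arc PA]
3. ∠ADF = 40°  [△DAF]
4. ∠APF = 40°  [same arc AF]
5. ∠FAP = 120°  [△PAF]

∠FAP = 120°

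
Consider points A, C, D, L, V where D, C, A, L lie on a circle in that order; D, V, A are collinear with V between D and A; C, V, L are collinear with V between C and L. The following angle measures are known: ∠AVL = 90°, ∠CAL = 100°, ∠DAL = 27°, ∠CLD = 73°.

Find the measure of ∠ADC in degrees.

1. ∠CVD = 90°  [vertical angles at V]
2. ∠DCL = 27°  [same arc DL]
3. ∠ADC = 63°  [△DVC]

∠ADC = 63°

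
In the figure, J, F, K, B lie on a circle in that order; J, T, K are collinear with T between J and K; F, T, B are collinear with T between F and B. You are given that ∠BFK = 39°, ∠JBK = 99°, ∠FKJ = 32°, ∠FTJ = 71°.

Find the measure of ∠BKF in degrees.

1. ∠BJK = 39°  [same arc KB]
2. ∠BKJ = 42°  [△JKB]
3. ∠BTK = 71°  [vertical angles at T]
4. ∠FBK = 67°  [△KTB]
5. ∠BKF = 74°  [△FKB]

∠BKF = 74°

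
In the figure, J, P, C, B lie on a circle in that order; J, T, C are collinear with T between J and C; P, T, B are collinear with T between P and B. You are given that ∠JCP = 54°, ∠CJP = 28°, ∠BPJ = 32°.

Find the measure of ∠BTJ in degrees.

1. ∠CBP = 28°  [same arc PC]
2. ∠BCJ = 32°  [same arc JB]
3. ∠BTC = 120°  [△CTB]
4. ∠BTJ = 60°  [linear pair at T on JC]

∠BTJ = 60°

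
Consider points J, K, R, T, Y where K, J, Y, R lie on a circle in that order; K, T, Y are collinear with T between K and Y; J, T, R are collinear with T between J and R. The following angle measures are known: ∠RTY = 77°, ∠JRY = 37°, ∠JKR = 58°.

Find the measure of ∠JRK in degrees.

∠JRK = 56°

1. ∠JTK = 77°  [vertical angles at T]
2. ∠JKY = 37°  [same arc JY]
3. ∠KJR = 66°  [△KTJ]
4. ∠JRK = 56°  [△KJR]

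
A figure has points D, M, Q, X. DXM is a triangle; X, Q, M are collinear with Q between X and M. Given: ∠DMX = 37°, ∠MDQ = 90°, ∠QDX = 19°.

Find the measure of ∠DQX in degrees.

∠DQX = 127°

1. ∠DMQ = 37°  [Q on ray MX]
2. ∠DQM = 53°  [△DQM]
3. ∠DQX = 127°  [linear pair at Q on XM]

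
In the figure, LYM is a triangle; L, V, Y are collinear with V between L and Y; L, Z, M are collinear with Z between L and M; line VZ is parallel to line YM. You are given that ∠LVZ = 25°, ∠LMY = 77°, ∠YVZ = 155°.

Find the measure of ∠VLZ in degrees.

∠VLZ = 78°

1. ∠LYM = 25°  [VZ∥YM, corresponding at V]
2. ∠MLY = 78°  [△LYM]
3. ∠VLZ = 78°  [V on LY, Z on LM]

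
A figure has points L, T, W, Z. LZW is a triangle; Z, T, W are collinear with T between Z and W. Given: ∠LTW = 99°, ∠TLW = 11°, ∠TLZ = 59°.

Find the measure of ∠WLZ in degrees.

∠WLZ = 70°

1. ∠LWT = 70°  [△LTW]
2. ∠LTZ = 81°  [linear pair at T on ZW]
3. ∠LZT = 40°  [△LZT]
4. ∠LWZ = 70°  [T on ray WZ]
5. ∠LZW = 40°  [T on ray ZW]
6. ∠WLZ = 70°  [△LZW]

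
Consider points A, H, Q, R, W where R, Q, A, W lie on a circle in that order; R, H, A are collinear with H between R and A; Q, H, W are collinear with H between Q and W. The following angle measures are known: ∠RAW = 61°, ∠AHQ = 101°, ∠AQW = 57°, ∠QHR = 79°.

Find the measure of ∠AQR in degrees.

1. ∠RQW = 61°  [same arc RW]
2. ∠QAR = 22°  [△QHA]
3. ∠ARQ = 40°  [△RHQ]
4. ∠AQR = 118°  [△RQA]

∠AQR = 118°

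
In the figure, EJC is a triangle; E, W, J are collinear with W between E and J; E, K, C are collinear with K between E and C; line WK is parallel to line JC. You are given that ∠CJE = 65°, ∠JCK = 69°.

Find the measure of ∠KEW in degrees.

∠KEW = 46°

1. ∠ECJ = 69°  [K on ray CE]
2. ∠CEJ = 46°  [△EJC]
3. ∠KEW = 46°  [W on EJ, K on EC]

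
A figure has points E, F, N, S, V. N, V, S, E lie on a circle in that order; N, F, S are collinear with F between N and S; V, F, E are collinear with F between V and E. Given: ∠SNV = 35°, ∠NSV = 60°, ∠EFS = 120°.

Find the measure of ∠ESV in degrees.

∠ESV = 85°

1. ∠SEV = 35°  [same arc VS]
2. ∠NEV = 60°  [same arc NV]
3. ∠EFN = 60°  [linear pair at F on NS]
4. ∠ENS = 60°  [△NFE]
5. ∠EVS = 60°  [same arc SE]
6. ∠ESV = 85°  [△VSE]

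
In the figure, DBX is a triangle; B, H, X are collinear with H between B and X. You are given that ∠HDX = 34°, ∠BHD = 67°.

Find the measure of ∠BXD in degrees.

∠BXD = 33°

1. ∠DHX = 113°  [linear pair at H on BX]
2. ∠DXH = 33°  [△DHX]
3. ∠BXD = 33°  [H on ray XB]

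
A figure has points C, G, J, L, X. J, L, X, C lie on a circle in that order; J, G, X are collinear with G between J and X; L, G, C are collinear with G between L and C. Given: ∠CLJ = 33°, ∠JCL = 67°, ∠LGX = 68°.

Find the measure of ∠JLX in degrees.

∠JLX = 78°

1. ∠JXL = 67°  [same arc JL]
2. ∠JGL = 112°  [linear pair at G on JX]
3. ∠LJX = 35°  [△JGL]
4. ∠JLX = 78°  [△JLX]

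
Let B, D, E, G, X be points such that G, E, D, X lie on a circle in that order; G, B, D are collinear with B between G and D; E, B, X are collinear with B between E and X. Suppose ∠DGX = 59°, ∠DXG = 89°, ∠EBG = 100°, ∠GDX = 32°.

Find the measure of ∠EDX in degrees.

∠EDX = 73°

1. ∠DEX = 59°  [same arc DX]
2. ∠DBX = 100°  [vertical angles at B]
3. ∠DXE = 48°  [△DBX]
4. ∠EDX = 73°  [△EDX]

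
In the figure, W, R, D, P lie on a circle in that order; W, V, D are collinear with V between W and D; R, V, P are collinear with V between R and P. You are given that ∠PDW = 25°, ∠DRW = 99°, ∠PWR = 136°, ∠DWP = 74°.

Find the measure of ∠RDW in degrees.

1. ∠PRW = 25°  [same arc WP]
2. ∠RPW = 19°  [△WRP]
3. ∠RDW = 19°  [same arc WR]

∠RDW = 19°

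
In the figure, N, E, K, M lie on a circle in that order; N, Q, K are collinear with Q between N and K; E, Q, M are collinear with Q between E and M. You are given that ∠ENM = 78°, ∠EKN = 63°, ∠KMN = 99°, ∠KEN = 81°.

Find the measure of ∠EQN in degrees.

∠EQN = 105°

1. ∠EMN = 63°  [same arc NE]
2. ∠ENK = 36°  [△NEK]
3. ∠MEN = 39°  [△NEM]
4. ∠EQN = 105°  [△NQE]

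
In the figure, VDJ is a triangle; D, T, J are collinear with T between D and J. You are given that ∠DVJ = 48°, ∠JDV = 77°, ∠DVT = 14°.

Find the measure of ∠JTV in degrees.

1. ∠TDV = 77°  [T on ray DJ]
2. ∠DTV = 89°  [△VDT]
3. ∠JTV = 91°  [linear pair at T on DJ]

∠JTV = 91°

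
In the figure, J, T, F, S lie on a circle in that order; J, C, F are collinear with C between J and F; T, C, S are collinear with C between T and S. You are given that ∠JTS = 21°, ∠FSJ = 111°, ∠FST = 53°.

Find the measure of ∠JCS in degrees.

1. ∠JFS = 21°  [same arc JS]
2. ∠FCS = 106°  [△FCS]
3. ∠JCS = 74°  [linear pair at C on JF]

∠JCS = 74°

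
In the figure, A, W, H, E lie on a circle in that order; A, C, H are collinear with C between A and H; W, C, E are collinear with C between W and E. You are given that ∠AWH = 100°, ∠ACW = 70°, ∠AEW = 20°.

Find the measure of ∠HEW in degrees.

∠HEW = 60°

1. ∠AHW = 20°  [same arc AW]
2. ∠HAW = 60°  [△AWH]
3. ∠HEW = 60°  [same arc WH]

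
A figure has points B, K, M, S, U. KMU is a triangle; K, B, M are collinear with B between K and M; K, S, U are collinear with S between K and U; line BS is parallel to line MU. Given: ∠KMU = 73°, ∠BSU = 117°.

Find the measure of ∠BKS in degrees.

1. ∠KBS = 73°  [BS∥MU, corresponding at B]
2. ∠BSK = 63°  [linear pair at S on KU]
3. ∠BKS = 44°  [△KBS]

∠BKS = 44°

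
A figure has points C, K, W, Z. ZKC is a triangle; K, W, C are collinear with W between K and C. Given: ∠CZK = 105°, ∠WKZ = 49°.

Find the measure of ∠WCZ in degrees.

1. ∠CKZ = 49°  [W on ray KC]
2. ∠KCZ = 26°  [△ZKC]
3. ∠WCZ = 26°  [W on ray CK]

∠WCZ = 26°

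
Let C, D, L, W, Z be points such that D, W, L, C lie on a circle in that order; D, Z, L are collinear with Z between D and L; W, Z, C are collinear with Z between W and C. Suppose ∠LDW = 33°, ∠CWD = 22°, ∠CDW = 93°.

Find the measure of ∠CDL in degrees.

1. ∠LCW = 33°  [same arc WL]
2. ∠CLW = 87°  [cyclic DWLC, opposite ∠D+∠L]
3. ∠CWL = 60°  [△WLC]
4. ∠CDL = 60°  [same arc LC]

∠CDL = 60°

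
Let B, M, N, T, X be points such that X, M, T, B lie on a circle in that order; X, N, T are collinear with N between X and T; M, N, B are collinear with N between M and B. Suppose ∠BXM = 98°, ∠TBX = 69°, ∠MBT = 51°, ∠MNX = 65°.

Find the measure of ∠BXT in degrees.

1. ∠BTM = 82°  [cyclic XMTB, opposite ∠X+∠T]
2. ∠BMT = 47°  [△MTB]
3. ∠BXT = 47°  [same arc TB]

∠BXT = 47°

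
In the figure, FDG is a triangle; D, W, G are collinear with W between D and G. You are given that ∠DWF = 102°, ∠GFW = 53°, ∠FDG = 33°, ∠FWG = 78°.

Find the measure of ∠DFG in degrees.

1. ∠FGW = 49°  [△FWG]
2. ∠DGF = 49°  [W on ray GD]
3. ∠DFG = 98°  [△FDG]

∠DFG = 98°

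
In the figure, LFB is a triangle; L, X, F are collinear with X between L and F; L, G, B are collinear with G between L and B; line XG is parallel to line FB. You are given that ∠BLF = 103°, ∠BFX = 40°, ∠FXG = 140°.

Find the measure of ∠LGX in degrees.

1. ∠GLX = 103°  [X on LF, G on LB]
2. ∠GXL = 40°  [linear pair at X on LF]
3. ∠LGX = 37°  [△LXG]

∠LGX = 37°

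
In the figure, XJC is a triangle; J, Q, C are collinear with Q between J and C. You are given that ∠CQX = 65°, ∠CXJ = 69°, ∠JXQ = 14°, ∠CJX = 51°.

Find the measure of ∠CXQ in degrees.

∠CXQ = 55°

1. ∠JCX = 60°  [△XJC]
2. ∠QCX = 60°  [Q on ray CJ]
3. ∠CXQ = 55°  [△XQC]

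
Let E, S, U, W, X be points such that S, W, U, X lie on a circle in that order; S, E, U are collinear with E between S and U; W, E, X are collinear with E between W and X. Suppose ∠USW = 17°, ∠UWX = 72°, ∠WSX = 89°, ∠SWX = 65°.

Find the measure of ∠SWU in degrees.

∠SWU = 137°

1. ∠USX = 72°  [same arc UX]
2. ∠SUX = 65°  [same arc SX]
3. ∠SXU = 43°  [△SUX]
4. ∠SWU = 137°  [cyclic SWUX, opposite ∠W+∠X]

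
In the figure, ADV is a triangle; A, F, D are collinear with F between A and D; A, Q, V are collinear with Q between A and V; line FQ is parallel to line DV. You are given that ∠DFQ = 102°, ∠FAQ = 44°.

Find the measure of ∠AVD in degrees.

1. ∠AFQ = 78°  [linear pair at F on AD]
2. ∠AQF = 58°  [△AFQ]
3. ∠AVD = 58°  [FQ∥DV, corresponding at Q]

∠AVD = 58°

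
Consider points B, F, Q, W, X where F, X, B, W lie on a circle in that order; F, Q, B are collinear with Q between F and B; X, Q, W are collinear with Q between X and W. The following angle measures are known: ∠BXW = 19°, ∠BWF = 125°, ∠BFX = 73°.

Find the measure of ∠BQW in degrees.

1. ∠BFW = 19°  [same arc BW]
2. ∠FBW = 36°  [△FBW]
3. ∠BWX = 73°  [same arc XB]
4. ∠BQW = 71°  [△BQW]

∠BQW = 71°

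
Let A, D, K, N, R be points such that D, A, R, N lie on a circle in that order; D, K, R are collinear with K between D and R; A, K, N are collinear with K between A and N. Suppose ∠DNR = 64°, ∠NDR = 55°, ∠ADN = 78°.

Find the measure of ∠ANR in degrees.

∠ANR = 23°

1. ∠NAR = 55°  [same arc RN]
2. ∠ARN = 102°  [cyclic DARN, opposite ∠D+∠R]
3. ∠ANR = 23°  [△ARN]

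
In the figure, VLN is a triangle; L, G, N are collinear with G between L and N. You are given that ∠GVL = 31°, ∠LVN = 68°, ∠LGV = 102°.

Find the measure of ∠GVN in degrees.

∠GVN = 37°

1. ∠GLV = 47°  [△VLG]
2. ∠NGV = 78°  [linear pair at G on LN]
3. ∠NLV = 47°  [G on ray LN]
4. ∠LNV = 65°  [△VLN]
5. ∠GNV = 65°  [G on ray NL]
6. ∠GVN = 37°  [△VGN]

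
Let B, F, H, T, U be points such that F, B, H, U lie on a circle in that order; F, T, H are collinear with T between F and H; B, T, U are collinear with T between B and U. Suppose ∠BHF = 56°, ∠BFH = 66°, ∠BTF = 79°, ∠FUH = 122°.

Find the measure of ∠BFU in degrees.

∠BFU = 89°

1. ∠BUF = 56°  [same arc FB]
2. ∠FBU = 35°  [△FTB]
3. ∠BFU = 89°  [△FBU]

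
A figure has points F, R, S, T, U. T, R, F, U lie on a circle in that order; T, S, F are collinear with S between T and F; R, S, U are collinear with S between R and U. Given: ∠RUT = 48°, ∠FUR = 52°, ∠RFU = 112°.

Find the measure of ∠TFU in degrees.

∠TFU = 64°

1. ∠RFT = 48°  [same arc TR]
2. ∠FTR = 52°  [same arc RF]
3. ∠FRU = 16°  [△RFU]
4. ∠FRT = 80°  [△TRF]
5. ∠FTU = 16°  [same arc FU]
6. ∠FUT = 100°  [cyclic TRFU, opposite ∠R+∠U]
7. ∠TFU = 64°  [△TFU]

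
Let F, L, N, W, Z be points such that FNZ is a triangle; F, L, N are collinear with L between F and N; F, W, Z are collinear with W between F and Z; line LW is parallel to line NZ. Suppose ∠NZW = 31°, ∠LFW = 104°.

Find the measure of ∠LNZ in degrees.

∠LNZ = 45°

1. ∠FZN = 31°  [W on ray ZF]
2. ∠NFZ = 104°  [L on FN, W on FZ]
3. ∠FNZ = 45°  [△FNZ]
4. ∠LNZ = 45°  [L on ray NF]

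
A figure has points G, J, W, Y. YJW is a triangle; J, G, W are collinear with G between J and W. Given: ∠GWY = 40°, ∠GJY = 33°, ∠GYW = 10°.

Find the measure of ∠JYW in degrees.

1. ∠JWY = 40°  [G on ray WJ]
2. ∠WJY = 33°  [G on ray JW]
3. ∠JYW = 107°  [△YJW]

∠JYW = 107°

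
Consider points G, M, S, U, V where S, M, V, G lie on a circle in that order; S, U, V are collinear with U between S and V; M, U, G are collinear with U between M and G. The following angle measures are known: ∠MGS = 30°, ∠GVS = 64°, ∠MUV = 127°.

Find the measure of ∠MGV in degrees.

∠MGV = 63°

1. ∠GMS = 64°  [same arc SG]
2. ∠MUS = 53°  [linear pair at U on SV]
3. ∠MSV = 63°  [△SUM]
4. ∠MGV = 63°  [same arc MV]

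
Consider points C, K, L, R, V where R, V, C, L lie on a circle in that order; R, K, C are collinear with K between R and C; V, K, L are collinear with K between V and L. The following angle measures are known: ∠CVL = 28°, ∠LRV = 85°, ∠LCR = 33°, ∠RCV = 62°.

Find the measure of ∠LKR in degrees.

1. ∠CRL = 28°  [same arc CL]
2. ∠RLV = 62°  [same arc RV]
3. ∠LKR = 90°  [△RKL]

∠LKR = 90°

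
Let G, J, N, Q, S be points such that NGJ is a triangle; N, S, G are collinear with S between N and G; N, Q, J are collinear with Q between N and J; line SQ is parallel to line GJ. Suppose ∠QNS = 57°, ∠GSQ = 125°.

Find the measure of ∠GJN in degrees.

∠GJN = 68°

1. ∠NSQ = 55°  [linear pair at S on NG]
2. ∠NQS = 68°  [△NSQ]
3. ∠GJN = 68°  [SQ∥GJ, corresponding at Q]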